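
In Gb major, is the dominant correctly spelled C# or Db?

Db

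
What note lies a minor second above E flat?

A second above E lands on the letter F.
A minor second spans 1 semitone, so Eb moves to pitch class 4. On the letter F that is Fb.

Fb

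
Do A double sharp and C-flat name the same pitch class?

A## is pitch class 11; Cb is pitch class 11.
All spellings map to pitch class 11, so they are enharmonically equivalent.

Yes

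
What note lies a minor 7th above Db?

D up a major seventh is C#, so the target letter is C.
From Db, a minor seventh is 10 semitones up: Cb.

Cb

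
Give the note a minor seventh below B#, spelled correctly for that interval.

C##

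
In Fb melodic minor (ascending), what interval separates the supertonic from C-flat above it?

The supertonic of Fb melodic minor (ascending) is Gb.
Gb up to Cb: letters G→C make it a fourth; 5 semitones makes it perfect.

perfect fourth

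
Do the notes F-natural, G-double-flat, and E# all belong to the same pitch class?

F = pitch class 5 and Gbb = pitch class 5 and E# = pitch class 5 — the same pitch class, so they are enharmonic equivalents.

Yes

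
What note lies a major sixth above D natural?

D up a major sixth is B, so the target letter is B.
From D, a major sixth is 9 semitones up: B.

B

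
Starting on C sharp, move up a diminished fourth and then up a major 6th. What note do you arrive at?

D

A diminished fourth up from C# is F (letter F, 4 semitones up).
A major sixth up from F is D (letter D, 9 semitones up).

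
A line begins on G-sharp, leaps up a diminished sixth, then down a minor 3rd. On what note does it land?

A diminished sixth up from G# is Eb (letter E, 7 semitones up).
A minor third down from Eb is C (letter C, 3 semitones down).

C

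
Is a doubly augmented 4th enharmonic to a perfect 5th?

Yes

A doubly augmented fourth spans 7 semitones; a perfect fifth spans 7.
They are enharmonically equivalent.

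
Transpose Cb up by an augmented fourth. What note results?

F

A fourth above C lands on the letter F.
An augmented fourth spans 6 semitones, so Cb moves to pitch class 5. On the letter F that is F.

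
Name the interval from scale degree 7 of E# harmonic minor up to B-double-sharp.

major sixth

Scale degree 7 of E# harmonic minor is D##.
D## up to B##: letters D→B make it a sixth; 9 semitones makes it major.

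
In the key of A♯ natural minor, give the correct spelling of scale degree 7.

G#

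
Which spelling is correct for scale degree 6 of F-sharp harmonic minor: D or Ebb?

D

Each scale degree takes a distinct letter name. Degree 6 of a scale on F must use the letter D.
D and Ebb are enharmonically the same pitch, but only D uses the letter D, so it is the correct spelling here.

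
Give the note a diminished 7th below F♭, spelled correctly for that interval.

F down a major seventh is Gb, so the target letter is G.
From Fb, a diminished seventh is 9 semitones down: G.

G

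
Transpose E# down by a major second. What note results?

D#

E down a major second is D, so the target letter is D.
From E#, a major second is 2 semitones down: D#.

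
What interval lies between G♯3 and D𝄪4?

augmented fifth

The letter names run G→D, a span of 4 letter steps, so the interval is some kind of fifth.
G# to D## is 8 semitones. A perfect fifth is 7, so 8 makes it augmented.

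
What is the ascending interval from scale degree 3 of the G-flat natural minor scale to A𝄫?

Scale degree 3 of Gb natural minor is Bbb.
Bbb up to Abb: letters B→A make it a seventh; 10 semitones makes it minor.

minor seventh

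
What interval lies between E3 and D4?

minor seventh

The letter names run E→D, a span of 6 letter steps, so the interval is some kind of seventh.
E to D is 10 semitones. A major seventh is 11, so 10 makes it minor.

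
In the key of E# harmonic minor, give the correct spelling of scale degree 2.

Degree 2 takes the letter 1 step above E, which is F.
In harmonic minor, degree 2 sits 2 semitones above the tonic. E# + 2 semitones is pitch class 7, spelled on F as F##.

F##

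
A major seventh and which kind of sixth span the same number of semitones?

doubly augmented

A major seventh spans 11 semitones.
A sixth spanning 11 semitones is doubly augmented (the major sixth is 9).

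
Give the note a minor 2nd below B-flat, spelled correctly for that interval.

B down a major second is A, so the target letter is A.
From Bb, a minor second is 1 semitone down: A.

A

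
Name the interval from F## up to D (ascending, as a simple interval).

diminished sixth

The letter names run F→D, a span of 5 letter steps, so the interval is some kind of sixth.
F## to D is 7 semitones. A major sixth is 9, so 7 makes it diminished.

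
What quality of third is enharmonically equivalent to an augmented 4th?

An augmented fourth spans 6 semitones.
A third spanning 6 semitones is doubly augmented (the major third is 4).

doubly augmented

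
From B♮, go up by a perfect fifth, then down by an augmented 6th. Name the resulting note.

Ab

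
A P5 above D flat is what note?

D up a perfect fifth is A, so the target letter is A.
From Db, a perfect fifth is 7 semitones up: Ab.

Ab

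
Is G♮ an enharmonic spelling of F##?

Yes

G = pitch class 7 and F## = pitch class 7 — the same pitch class, so they are enharmonic equivalents.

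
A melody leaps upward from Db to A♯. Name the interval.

Counting letters D–E–F–G–A gives a fifth.
Db→A# = 9 semitones, 2 wider than the perfect fifth (7), so doubly augmented.

doubly augmented fifth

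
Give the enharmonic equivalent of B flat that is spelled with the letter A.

A#

Bb is pitch class 10. The letter A alone is pitch class 9.
To reach pitch class 10 from A requires an offset of +1 semitone, i.e. sharp: A#.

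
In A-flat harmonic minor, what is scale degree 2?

Degree 2 takes the letter 1 step above A, which is B.
In harmonic minor, degree 2 sits 2 semitones above the tonic. Ab + 2 semitones is pitch class 10, spelled on B as Bb.

Bb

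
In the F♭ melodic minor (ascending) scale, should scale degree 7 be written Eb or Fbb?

Each scale degree takes a distinct letter name. Degree 7 of a scale on F must use the letter E.
Eb and Fbb are enharmonically the same pitch, but only Eb uses the letter E, so it is the correct spelling here.

Eb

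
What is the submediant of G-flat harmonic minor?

Ebb

Degree 6 takes the letter 5 steps above G, which is E.
In harmonic minor, degree 6 sits 8 semitones above the tonic. Gb + 8 semitones is pitch class 2, spelled on E as Ebb.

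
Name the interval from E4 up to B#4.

augmented fifth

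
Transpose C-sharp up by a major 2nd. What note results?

C up a major second is D, so the target letter is D.
From C#, a major second is 2 semitones up: D#.

D#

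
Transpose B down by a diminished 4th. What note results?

F##

B down a perfect fourth is F#, so the target letter is F.
From B, a diminished fourth is 4 semitones down: F##.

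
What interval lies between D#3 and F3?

diminished third

The letter names run D→F, a span of 2 letter steps, so the interval is some kind of third.
D# to F is 2 semitones. A major third is 4, so 2 makes it diminished.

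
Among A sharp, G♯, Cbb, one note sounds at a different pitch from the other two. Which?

G#

In 12-tone equal temperament, enharmonic equivalents share a pitch class. A# is pitch class 10; G# is pitch class 8; Cbb is pitch class 10.
A# and Cbb share pitch class 10, while G# is pitch class 8.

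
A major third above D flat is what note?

F

D up a major third is F#, so the target letter is F.
From Db, a major third is 4 semitones up: F.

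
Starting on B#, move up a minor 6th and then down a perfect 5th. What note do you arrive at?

C#

A minor sixth up from B# is G# (letter G, 8 semitones up).
A perfect fifth down from G# is C# (letter C, 7 semitones down).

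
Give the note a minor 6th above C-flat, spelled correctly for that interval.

Abb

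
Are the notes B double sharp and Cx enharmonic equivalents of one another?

No

B## is pitch class 1; C## is pitch class 2.
The pitch classes differ (1 vs. 2), so they are not enharmonic equivalents.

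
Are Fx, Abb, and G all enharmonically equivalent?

Yes

F## = pitch class 7 and Abb = pitch class 7 and G = pitch class 7 — the same pitch class, so they are enharmonic equivalents.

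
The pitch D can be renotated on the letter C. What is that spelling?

D is pitch class 2. The letter C alone is pitch class 0.
To reach pitch class 2 from C requires an offset of +2 semitones, i.e. double sharp: C##.

C##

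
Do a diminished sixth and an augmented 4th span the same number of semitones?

No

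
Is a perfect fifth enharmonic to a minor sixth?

A perfect fifth spans 7 semitones; a minor sixth spans 8.
The spans differ, so they are not enharmonic equivalents.

No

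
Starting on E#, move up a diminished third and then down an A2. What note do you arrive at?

Fb

A diminished third up from E# is G (letter G, 2 semitones up).
An augmented second down from G is Fb (letter F, 3 semitones down).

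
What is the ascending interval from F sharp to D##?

augmented sixth

The letter names run F→D, a span of 5 letter steps, so the interval is some kind of sixth.
F# to D## is 10 semitones. A major sixth is 9, so 10 makes it augmented.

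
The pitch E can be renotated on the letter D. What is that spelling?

E is pitch class 4. The letter D alone is pitch class 2.
To reach pitch class 4 from D requires an offset of +2 semitones, i.e. double sharp: D##.

D##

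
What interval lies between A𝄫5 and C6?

Counting letters A–B–C gives a third.
Abb→C = 5 semitones, 1 wider than the major third (4), so augmented.

augmented third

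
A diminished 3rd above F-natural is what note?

Abb

A third above F lands on the letter A.
A diminished third spans 2 semitones, so F moves to pitch class 7. On the letter A that is Abb.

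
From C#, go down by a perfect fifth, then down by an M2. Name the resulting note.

E

A perfect fifth down from C# is F# (letter F, 7 semitones down).
A major second down from F# is E (letter E, 2 semitones down).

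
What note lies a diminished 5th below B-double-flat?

B down a perfect fifth is E, so the target letter is E.
From Bbb, a diminished fifth is 6 semitones down: Eb.

Eb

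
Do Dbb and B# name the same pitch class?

Dbb = pitch class 0 and B# = pitch class 0 — the same pitch class, so they are enharmonic equivalents.

Yes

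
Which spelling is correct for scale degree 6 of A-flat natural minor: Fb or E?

Each scale degree takes a distinct letter name. Degree 6 of a scale on A must use the letter F.
Fb and E are enharmonically the same pitch, but only Fb uses the letter F, so it is the correct spelling here.

Fb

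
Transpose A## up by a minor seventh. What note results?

G##

A seventh above A lands on the letter G.
A minor seventh spans 10 semitones, so A## moves to pitch class 9. On the letter G that is G##.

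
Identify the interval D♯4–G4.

diminished fourth

Counting letters D–E–F–G gives a fourth.
D#→G = 4 semitones, 1 narrower than the perfect fourth (5), so diminished.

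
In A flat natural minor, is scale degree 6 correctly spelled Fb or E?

Fb

Each scale degree takes a distinct letter name. Degree 6 of a scale on A must use the letter F.
Fb and E are enharmonically the same pitch, but only Fb uses the letter F, so it is the correct spelling here.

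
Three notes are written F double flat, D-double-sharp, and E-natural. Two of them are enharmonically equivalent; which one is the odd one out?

In 12-tone equal temperament, enharmonic equivalents share a pitch class. Fbb is pitch class 3; D## is pitch class 4; E is pitch class 4.
D## and E share pitch class 4, while Fbb is pitch class 3.

Fbb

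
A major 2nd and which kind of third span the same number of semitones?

diminished

A major second spans 2 semitones.
A third spanning 2 semitones is diminished (the major third is 4).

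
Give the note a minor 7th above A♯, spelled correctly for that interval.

G#

A up a major seventh is G#, so the target letter is G.
From A#, a minor seventh is 10 semitones up: G#.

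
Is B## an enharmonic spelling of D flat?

Yes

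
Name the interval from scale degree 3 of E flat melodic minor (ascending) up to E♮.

augmented sixth

Scale degree 3 of Eb melodic minor (ascending) is Gb.
Gb up to E: letters G→E make it a sixth; 10 semitones makes it augmented.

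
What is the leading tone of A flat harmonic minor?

Degree 7 takes the letter 6 steps above A, which is G.
In harmonic minor, degree 7 sits 11 semitones above the tonic. Ab + 11 semitones is pitch class 7, spelled on G as G.

G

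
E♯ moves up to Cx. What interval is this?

major sixth

Counting letters E–F–G–A–B–C gives a sixth.
E#→C## = 9 semitones, exactly the major sixth.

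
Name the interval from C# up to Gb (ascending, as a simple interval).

Counting letters C–D–E–F–G gives a fifth.
C#→Gb = 5 semitones, 2 narrower than the perfect fifth (7), so doubly diminished.

doubly diminished fifth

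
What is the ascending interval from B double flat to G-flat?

The letter names run B→G, a span of 5 letter steps, so the interval is some kind of sixth.
Bbb to Gb is 9 semitones. A major sixth is 9, so 9 makes it major.

major sixth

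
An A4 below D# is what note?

D down a perfect fourth is A, so the target letter is A.
From D#, an augmented fourth is 6 semitones down: A.

A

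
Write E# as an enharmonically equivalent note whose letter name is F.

E# is pitch class 5. The letter F alone is pitch class 5.
Pitch class 5 on F needs no accidental: F.

F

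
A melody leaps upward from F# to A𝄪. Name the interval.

augmented third

Counting letters F–G–A gives a third.
F#→A## = 5 semitones, 1 wider than the major third (4), so augmented.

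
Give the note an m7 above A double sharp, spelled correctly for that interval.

A up a major seventh is G#, so the target letter is G.
From A##, a minor seventh is 10 semitones up: G##.

G##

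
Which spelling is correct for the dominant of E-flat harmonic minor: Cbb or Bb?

Bb

Each scale degree takes a distinct letter name. Degree 5 of a scale on E must use the letter B.
Bb and Cbb are enharmonically the same pitch, but only Bb uses the letter B, so it is the correct spelling here.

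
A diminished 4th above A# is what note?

D

A up a perfect fourth is D, so the target letter is D.
From A#, a diminished fourth is 4 semitones up: D.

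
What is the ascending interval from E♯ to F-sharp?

The letter names run E→F, a span of 1 letter step, so the interval is some kind of second.
E# to F# is 1 semitone. A major second is 2, so 1 makes it minor.

minor second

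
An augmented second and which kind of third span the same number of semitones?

An augmented second spans 3 semitones.
A third spanning 3 semitones is minor (the major third is 4).

minor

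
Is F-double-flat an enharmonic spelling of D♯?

Yes

Fbb is pitch class 3; D# is pitch class 3.
All spellings map to pitch class 3, so they are enharmonically equivalent.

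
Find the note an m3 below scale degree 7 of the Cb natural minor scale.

Scale degree 7 of Cb natural minor is Bbb.
A minor third (3 semitones) below Bbb lands on the letter G, giving Gb.

Gb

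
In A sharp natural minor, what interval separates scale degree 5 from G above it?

Scale degree 5 of A# natural minor is E#.
E# up to G: letters E→G make it a third; 2 semitones makes it diminished.

diminished third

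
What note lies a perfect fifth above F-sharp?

C#

A fifth above F lands on the letter C.
A perfect fifth spans 7 semitones, so F# moves to pitch class 1. On the letter C that is C#.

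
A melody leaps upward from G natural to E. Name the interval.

The letter names run G→E, a span of 5 letter steps, so the interval is some kind of sixth.
G to E is 9 semitones. A major sixth is 9, so 9 makes it major.

major sixth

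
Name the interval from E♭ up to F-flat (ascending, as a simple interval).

minor second

Counting letters E–F gives a second.
Eb→Fb = 1 semitone, 1 narrower than the major second (2), so minor.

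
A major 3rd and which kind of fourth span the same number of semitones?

A major third spans 4 semitones.
A fourth spanning 4 semitones is diminished (the perfect fourth is 5).

diminished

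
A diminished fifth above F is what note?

F up a perfect fifth is C, so the target letter is C.
From F, a diminished fifth is 6 semitones up: Cb.

Cb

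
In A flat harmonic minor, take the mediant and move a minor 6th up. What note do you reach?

Abb

The mediant of Ab harmonic minor is Cb.
A minor sixth (8 semitones) above Cb lands on the letter A, giving Abb.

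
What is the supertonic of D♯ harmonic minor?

E#

Degree 2 takes the letter 1 step above D, which is E.
In harmonic minor, degree 2 sits 2 semitones above the tonic. D# + 2 semitones is pitch class 5, spelled on E as E#.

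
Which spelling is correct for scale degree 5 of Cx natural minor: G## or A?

G##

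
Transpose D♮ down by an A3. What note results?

D down a major third is Bb, so the target letter is B.
From D, an augmented third is 5 semitones down: Bbb.

Bbb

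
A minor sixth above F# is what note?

D

A sixth above F lands on the letter D.
A minor sixth spans 8 semitones, so F# moves to pitch class 2. On the letter D that is D.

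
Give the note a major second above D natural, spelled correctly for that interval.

E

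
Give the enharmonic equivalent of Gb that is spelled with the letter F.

Plain F sits 1 semitone below Gb, so on the letter F the same pitch needs a sharp: F#.

F#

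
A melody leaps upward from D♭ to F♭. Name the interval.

minor third

The letter names run D→F, a span of 2 letter steps, so the interval is some kind of third.
Db to Fb is 3 semitones. A major third is 4, so 3 makes it minor.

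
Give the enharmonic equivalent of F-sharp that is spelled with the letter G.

Gb

Plain G sits 1 semitone above F#, so on the letter G the same pitch needs a flat: Gb.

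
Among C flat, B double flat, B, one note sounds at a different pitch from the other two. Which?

Bbb

In 12-tone equal temperament, enharmonic equivalents share a pitch class. Cb is pitch class 11; Bbb is pitch class 9; B is pitch class 11.
Cb and B share pitch class 11, while Bbb is pitch class 9.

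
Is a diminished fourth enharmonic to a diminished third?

No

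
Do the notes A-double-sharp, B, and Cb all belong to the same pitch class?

Yes

A## is pitch class 11; B is pitch class 11; Cb is pitch class 11.
All spellings map to pitch class 11, so they are enharmonically equivalent.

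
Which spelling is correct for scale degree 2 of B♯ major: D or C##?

Each scale degree takes a distinct letter name. Degree 2 of a scale on B must use the letter C.
C## and D are enharmonically the same pitch, but only C## uses the letter C, so it is the correct spelling here.

C##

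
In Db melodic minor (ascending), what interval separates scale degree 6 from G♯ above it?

Scale degree 6 of Db melodic minor (ascending) is Bb.
Bb up to G#: letters B→G make it a sixth; 10 semitones makes it augmented.

augmented sixth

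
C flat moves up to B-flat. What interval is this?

Counting letters C–D–E–F–G–A–B gives a seventh.
Cb→Bb = 11 semitones, exactly the major seventh.

major seventh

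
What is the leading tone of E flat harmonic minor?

The Eb harmonic minor scale runs Eb F Gb Ab Bb Cb D.
Degree 7 is D.

D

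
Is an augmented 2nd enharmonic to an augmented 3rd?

No

An augmented second spans 3 semitones; an augmented third spans 5.
The spans differ, so they are not enharmonic equivalents.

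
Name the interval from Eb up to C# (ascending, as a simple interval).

augmented sixth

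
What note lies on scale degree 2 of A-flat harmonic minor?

Bb

The Ab harmonic minor scale runs Ab Bb Cb Db Eb Fb G.
Degree 2 is Bb.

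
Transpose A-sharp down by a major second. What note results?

G#

A down a major second is G, so the target letter is G.
From A#, a major second is 2 semitones down: G#.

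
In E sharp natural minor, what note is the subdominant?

A#

Degree 4 takes the letter 3 steps above E, which is A.
In natural minor, degree 4 sits 5 semitones above the tonic. E# + 5 semitones is pitch class 10, spelled on A as A#.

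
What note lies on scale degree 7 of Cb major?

Bb

The Cb major scale runs Cb Db Eb Fb Gb Ab Bb.
Degree 7 is Bb.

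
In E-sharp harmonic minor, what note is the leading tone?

D##

Degree 7 takes the letter 6 steps above E, which is D.
In harmonic minor, degree 7 sits 11 semitones above the tonic. E# + 11 semitones is pitch class 4, spelled on D as D##.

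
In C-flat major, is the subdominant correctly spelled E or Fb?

Fb

Each scale degree takes a distinct letter name. Degree 4 of a scale on C must use the letter F.
Fb and E are enharmonically the same pitch, but only Fb uses the letter F, so it is the correct spelling here.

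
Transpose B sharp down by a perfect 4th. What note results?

A fourth below B lands on the letter F.
A perfect fourth spans 5 semitones, so B# moves to pitch class 7. On the letter F that is F##.

F##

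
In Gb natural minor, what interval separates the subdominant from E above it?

augmented third

The subdominant of Gb natural minor is Cb.
Cb up to E: letters C→E make it a third; 5 semitones makes it augmented.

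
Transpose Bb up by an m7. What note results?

B up a major seventh is A#, so the target letter is A.
From Bb, a minor seventh is 10 semitones up: Ab.

Ab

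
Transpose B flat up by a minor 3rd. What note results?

Db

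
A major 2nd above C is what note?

C up a major second is D, so the target letter is D.
From C, a major second is 2 semitones up: D.

D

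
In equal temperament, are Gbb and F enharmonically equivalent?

Gbb = pitch class 5 and F = pitch class 5 — the same pitch class, so they are enharmonic equivalents.

Yes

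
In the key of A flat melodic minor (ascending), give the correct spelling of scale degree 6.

F

Degree 6 takes the letter 5 steps above A, which is F.
In melodic minor (ascending), degree 6 sits 9 semitones above the tonic. Ab + 9 semitones is pitch class 5, spelled on F as F.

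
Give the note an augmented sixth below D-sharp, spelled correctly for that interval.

F

D down a major sixth is F, so the target letter is F.
From D#, an augmented sixth is 10 semitones down: F.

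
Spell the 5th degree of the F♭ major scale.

Cb

Degree 5 takes the letter 4 steps above F, which is C.
In major, degree 5 sits 7 semitones above the tonic. Fb + 7 semitones is pitch class 11, spelled on C as Cb.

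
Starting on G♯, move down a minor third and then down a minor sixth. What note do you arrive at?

A minor third down from G# is E# (letter E, 3 semitones down).
A minor sixth down from E# is G## (letter G, 8 semitones down).

G##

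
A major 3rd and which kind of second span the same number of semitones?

A major third spans 4 semitones.
A second spanning 4 semitones is doubly augmented (the major second is 2).

doubly augmented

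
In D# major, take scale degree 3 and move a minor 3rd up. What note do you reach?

Scale degree 3 of D# major is F##.
A minor third (3 semitones) above F## lands on the letter A, giving A#.

A#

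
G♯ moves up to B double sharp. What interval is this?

augmented third

Counting letters G–A–B gives a third.
G#→B## = 5 semitones, 1 wider than the major third (4), so augmented.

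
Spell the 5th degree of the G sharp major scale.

D#

The G# major scale runs G# A# B# C# D# E# F##.
Degree 5 is D#.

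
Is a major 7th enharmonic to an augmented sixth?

No

A major seventh spans 11 semitones; an augmented sixth spans 10.
The spans differ, so they are not enharmonic equivalents.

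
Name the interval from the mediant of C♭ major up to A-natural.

augmented fourth

The mediant of Cb major is Eb.
Eb up to A: letters E→A make it a fourth; 6 semitones makes it augmented.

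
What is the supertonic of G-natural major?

The G major scale runs G A B C D E F#.
Degree 2 is A.

A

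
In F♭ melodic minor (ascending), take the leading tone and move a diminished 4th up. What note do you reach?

The leading tone of Fb melodic minor (ascending) is Eb.
A diminished fourth (4 semitones) above Eb lands on the letter A, giving Abb.

Abb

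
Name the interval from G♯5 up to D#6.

perfect fifth

The letter names run G→D, a span of 4 letter steps, so the interval is some kind of fifth.
G# to D# is 7 semitones. A perfect fifth is 7, so 7 makes it perfect.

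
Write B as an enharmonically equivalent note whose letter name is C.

Cb

B is pitch class 11. The letter C alone is pitch class 0.
To reach pitch class 11 from C requires an offset of -1 semitone, i.e. flat: Cb.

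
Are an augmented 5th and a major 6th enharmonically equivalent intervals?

An augmented fifth spans 8 semitones; a major sixth spans 9.
The spans differ, so they are not enharmonic equivalents.

No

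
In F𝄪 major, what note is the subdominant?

B#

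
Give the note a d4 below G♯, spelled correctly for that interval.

D##

G down a perfect fourth is D, so the target letter is D.
From G#, a diminished fourth is 4 semitones down: D##.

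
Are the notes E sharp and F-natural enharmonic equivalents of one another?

E# is pitch class 5; F is pitch class 5.
All spellings map to pitch class 5, so they are enharmonically equivalent.

Yes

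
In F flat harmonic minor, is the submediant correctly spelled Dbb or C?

Dbb

Each scale degree takes a distinct letter name. Degree 6 of a scale on F must use the letter D.
Dbb and C are enharmonically the same pitch, but only Dbb uses the letter D, so it is the correct spelling here.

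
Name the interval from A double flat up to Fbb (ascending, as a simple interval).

Counting letters A–B–C–D–E–F gives a sixth.
Abb→Fbb = 8 semitones, 1 narrower than the major sixth (9), so minor.

minor sixth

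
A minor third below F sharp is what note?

D#

A third below F lands on the letter D.
A minor third spans 3 semitones, so F# moves to pitch class 3. On the letter D that is D#.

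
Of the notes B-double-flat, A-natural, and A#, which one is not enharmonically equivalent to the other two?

In 12-tone equal temperament, enharmonic equivalents share a pitch class. Bbb is pitch class 9; A is pitch class 9; A# is pitch class 10.
Bbb and A share pitch class 9, while A# is pitch class 10.

A#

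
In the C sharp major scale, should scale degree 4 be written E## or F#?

F#

Each scale degree takes a distinct letter name. Degree 4 of a scale on C must use the letter F.
F# and E## are enharmonically the same pitch, but only F# uses the letter F, so it is the correct spelling here.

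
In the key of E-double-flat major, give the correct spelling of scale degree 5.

Bbb

Degree 5 takes the letter 4 steps above E, which is B.
In major, degree 5 sits 7 semitones above the tonic. Ebb + 7 semitones is pitch class 9, spelled on B as Bbb.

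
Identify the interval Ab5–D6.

Counting letters A–B–C–D gives a fourth.
Ab→D = 6 semitones, 1 wider than the perfect fourth (5), so augmented.

augmented fourth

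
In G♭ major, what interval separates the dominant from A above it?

The dominant of Gb major is Db.
Db up to A: letters D→A make it a fifth; 8 semitones makes it augmented.

augmented fifth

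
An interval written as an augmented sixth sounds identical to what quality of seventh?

An augmented sixth spans 10 semitones.
A seventh spanning 10 semitones is minor (the major seventh is 11).

minor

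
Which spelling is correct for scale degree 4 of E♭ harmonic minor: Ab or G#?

Ab

Each scale degree takes a distinct letter name. Degree 4 of a scale on E must use the letter A.
Ab and G# are enharmonically the same pitch, but only Ab uses the letter A, so it is the correct spelling here.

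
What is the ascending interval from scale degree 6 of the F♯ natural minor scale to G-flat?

Scale degree 6 of F# natural minor is D.
D up to Gb: letters D→G make it a fourth; 4 semitones makes it diminished.

diminished fourth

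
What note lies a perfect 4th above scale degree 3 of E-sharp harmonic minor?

C#

Scale degree 3 of E# harmonic minor is G#.
A perfect fourth (5 semitones) above G# lands on the letter C, giving C#.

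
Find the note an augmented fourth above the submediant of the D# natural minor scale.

The submediant of D# natural minor is B.
An augmented fourth (6 semitones) above B lands on the letter E, giving E#.

E#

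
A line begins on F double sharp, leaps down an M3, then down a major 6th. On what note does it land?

F#

A major third down from F## is D# (letter D, 4 semitones down).
A major sixth down from D# is F# (letter F, 9 semitones down).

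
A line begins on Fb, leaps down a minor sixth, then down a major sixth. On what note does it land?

A minor sixth down from Fb is Ab (letter A, 8 semitones down).
A major sixth down from Ab is Cb (letter C, 9 semitones down).

Cb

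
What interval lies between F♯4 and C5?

The letter names run F→C, a span of 4 letter steps, so the interval is some kind of fifth.
F# to C is 6 semitones. A perfect fifth is 7, so 6 makes it diminished.

diminished fifth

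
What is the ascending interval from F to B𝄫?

diminished fourth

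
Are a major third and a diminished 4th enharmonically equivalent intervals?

A major third spans 4 semitones; a diminished fourth spans 4.
They are enharmonically equivalent.

Yes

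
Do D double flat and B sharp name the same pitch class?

Yes

Dbb = pitch class 0 and B# = pitch class 0 — the same pitch class, so they are enharmonic equivalents.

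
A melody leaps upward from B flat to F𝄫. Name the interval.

doubly diminished fifth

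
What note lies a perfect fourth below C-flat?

C down a perfect fourth is G, so the target letter is G.
From Cb, a perfect fourth is 5 semitones down: Gb.

Gb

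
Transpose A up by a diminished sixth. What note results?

A up a major sixth is F#, so the target letter is F.
From A, a diminished sixth is 7 semitones up: Fb.

Fb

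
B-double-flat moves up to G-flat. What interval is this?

major sixth

Counting letters B–C–D–E–F–G gives a sixth.
Bbb→Gb = 9 semitones, exactly the major sixth.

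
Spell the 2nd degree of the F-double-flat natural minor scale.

Degree 2 takes the letter 1 step above F, which is G.
In natural minor, degree 2 sits 2 semitones above the tonic. Fbb + 2 semitones is pitch class 5, spelled on G as Gbb.

Gbb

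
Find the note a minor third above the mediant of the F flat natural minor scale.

The mediant of Fb natural minor is Abb.
A minor third (3 semitones) above Abb lands on the letter C, giving Cbb.

Cbb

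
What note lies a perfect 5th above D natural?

A

A fifth above D lands on the letter A.
A perfect fifth spans 7 semitones, so D moves to pitch class 9. On the letter A that is A.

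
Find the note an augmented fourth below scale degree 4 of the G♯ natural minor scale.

Scale degree 4 of G# natural minor is C#.
An augmented fourth (6 semitones) below C# lands on the letter G, giving G.

G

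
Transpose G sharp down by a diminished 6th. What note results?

A sixth below G lands on the letter B.
A diminished sixth spans 7 semitones, so G# moves to pitch class 1. On the letter B that is B##.

B##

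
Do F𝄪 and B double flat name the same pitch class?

No

F## is pitch class 7; Bbb is pitch class 9.
The pitch classes differ (7 vs. 9), so they are not enharmonic equivalents.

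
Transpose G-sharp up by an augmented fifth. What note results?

D##

G up a perfect fifth is D, so the target letter is D.
From G#, an augmented fifth is 8 semitones up: D##.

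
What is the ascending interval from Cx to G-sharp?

The letter names run C→G, a span of 4 letter steps, so the interval is some kind of fifth.
C## to G# is 6 semitones. A perfect fifth is 7, so 6 makes it diminished.

diminished fifth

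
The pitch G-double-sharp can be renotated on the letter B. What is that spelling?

G## is pitch class 9. The letter B alone is pitch class 11.
To reach pitch class 9 from B requires an offset of -2 semitones, i.e. double flat: Bbb.

Bbb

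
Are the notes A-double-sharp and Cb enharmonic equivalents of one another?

A## is pitch class 11; Cb is pitch class 11.
All spellings map to pitch class 11, so they are enharmonically equivalent.

Yes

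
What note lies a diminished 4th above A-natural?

A up a perfect fourth is D, so the target letter is D.
From A, a diminished fourth is 4 semitones up: Db.

Db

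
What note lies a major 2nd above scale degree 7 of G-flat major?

G

Scale degree 7 of Gb major is F.
A major second (2 semitones) above F lands on the letter G, giving G.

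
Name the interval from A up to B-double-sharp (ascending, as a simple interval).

doubly augmented second

The letter names run A→B, a span of 1 letter step, so the interval is some kind of second.
A to B## is 4 semitones. A major second is 2, so 4 makes it doubly augmented.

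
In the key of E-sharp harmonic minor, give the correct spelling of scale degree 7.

D##

The E# harmonic minor scale runs E# F## G# A# B# C# D##.
Degree 7 is D##.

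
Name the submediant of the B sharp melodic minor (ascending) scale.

G##

Degree 6 takes the letter 5 steps above B, which is G.
In melodic minor (ascending), degree 6 sits 9 semitones above the tonic. B# + 9 semitones is pitch class 9, spelled on G as G##.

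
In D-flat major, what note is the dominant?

The Db major scale runs Db Eb F Gb Ab Bb C.
Degree 5 is Ab.

Ab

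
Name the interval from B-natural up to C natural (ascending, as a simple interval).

minor second

The letter names run B→C, a span of 1 letter step, so the interval is some kind of second.
B to C is 1 semitone. A major second is 2, so 1 makes it minor.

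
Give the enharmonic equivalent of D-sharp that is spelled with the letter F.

D# is pitch class 3. The letter F alone is pitch class 5.
To reach pitch class 3 from F requires an offset of -2 semitones, i.e. double flat: Fbb.

Fbb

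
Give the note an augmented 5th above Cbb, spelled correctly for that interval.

C up a perfect fifth is G, so the target letter is G.
From Cbb, an augmented fifth is 8 semitones up: Gb.

Gb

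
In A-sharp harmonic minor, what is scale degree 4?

The A# harmonic minor scale runs A# B# C# D# E# F# G##.
Degree 4 is D#.

D#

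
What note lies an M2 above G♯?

A#

G up a major second is A, so the target letter is A.
From G#, a major second is 2 semitones up: A#.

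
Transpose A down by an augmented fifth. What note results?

Db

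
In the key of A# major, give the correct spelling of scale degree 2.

B#

Degree 2 takes the letter 1 step above A, which is B.
In major, degree 2 sits 2 semitones above the tonic. A# + 2 semitones is pitch class 0, spelled on B as B#.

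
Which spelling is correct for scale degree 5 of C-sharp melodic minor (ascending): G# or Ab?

Each scale degree takes a distinct letter name. Degree 5 of a scale on C must use the letter G.
G# and Ab are enharmonically the same pitch, but only G# uses the letter G, so it is the correct spelling here.

G#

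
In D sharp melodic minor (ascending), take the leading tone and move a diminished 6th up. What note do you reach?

The leading tone of D# melodic minor (ascending) is C##.
A diminished sixth (7 semitones) above C## lands on the letter A, giving A.

A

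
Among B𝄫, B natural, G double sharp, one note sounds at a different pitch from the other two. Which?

In 12-tone equal temperament, enharmonic equivalents share a pitch class. Bbb is pitch class 9; B is pitch class 11; G## is pitch class 9.
Bbb and G## share pitch class 9, while B is pitch class 11.

B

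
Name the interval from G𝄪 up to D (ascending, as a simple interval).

doubly diminished fifth

Counting letters G–A–B–C–D gives a fifth.
G##→D = 5 semitones, 2 narrower than the perfect fifth (7), so doubly diminished.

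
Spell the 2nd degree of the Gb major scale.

Degree 2 takes the letter 1 step above G, which is A.
In major, degree 2 sits 2 semitones above the tonic. Gb + 2 semitones is pitch class 8, spelled on A as Ab.

Ab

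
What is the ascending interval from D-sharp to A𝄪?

augmented fifth

The letter names run D→A, a span of 4 letter steps, so the interval is some kind of fifth.
D# to A## is 8 semitones. A perfect fifth is 7, so 8 makes it augmented.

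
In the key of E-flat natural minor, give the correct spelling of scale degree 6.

Cb

Degree 6 takes the letter 5 steps above E, which is C.
In natural minor, degree 6 sits 8 semitones above the tonic. Eb + 8 semitones is pitch class 11, spelled on C as Cb.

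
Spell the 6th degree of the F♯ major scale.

D#

The F# major scale runs F# G# A# B C# D# E#.
Degree 6 is D#.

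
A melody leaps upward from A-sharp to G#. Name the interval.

minor seventh

Counting letters A–B–C–D–E–F–G gives a seventh.
A#→G# = 10 semitones, 1 narrower than the major seventh (11), so minor.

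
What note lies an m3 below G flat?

G down a major third is Eb, so the target letter is E.
From Gb, a minor third is 3 semitones down: Eb.

Eb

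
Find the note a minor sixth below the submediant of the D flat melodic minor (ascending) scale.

The submediant of Db melodic minor (ascending) is Bb.
A minor sixth (8 semitones) below Bb lands on the letter D, giving D.

D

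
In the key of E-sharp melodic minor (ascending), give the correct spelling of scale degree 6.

Degree 6 takes the letter 5 steps above E, which is C.
In melodic minor (ascending), degree 6 sits 9 semitones above the tonic. E# + 9 semitones is pitch class 2, spelled on C as C##.

C##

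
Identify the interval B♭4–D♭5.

Counting letters B–C–D gives a third.
Bb→Db = 3 semitones, 1 narrower than the major third (4), so minor.

minor third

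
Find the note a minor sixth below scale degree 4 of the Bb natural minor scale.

G

Scale degree 4 of Bb natural minor is Eb.
A minor sixth (8 semitones) below Eb lands on the letter G, giving G.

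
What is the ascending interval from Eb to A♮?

augmented fourth

Counting letters E–F–G–A gives a fourth.
Eb→A = 6 semitones, 1 wider than the perfect fourth (5), so augmented.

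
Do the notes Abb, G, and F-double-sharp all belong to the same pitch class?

Abb = pitch class 7 and G = pitch class 7 and F## = pitch class 7 — the same pitch class, so they are enharmonic equivalents.

Yes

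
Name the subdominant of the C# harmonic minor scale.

F#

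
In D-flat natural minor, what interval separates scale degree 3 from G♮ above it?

augmented second

Scale degree 3 of Db natural minor is Fb.
Fb up to G: letters F→G make it a second; 3 semitones makes it augmented.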